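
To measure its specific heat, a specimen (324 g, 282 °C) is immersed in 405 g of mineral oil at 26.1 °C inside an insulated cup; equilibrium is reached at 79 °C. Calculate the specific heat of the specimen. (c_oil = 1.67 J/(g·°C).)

Heat lost by the specimen = heat gained by the oil:
324×c×(282 − 79) = 405×1.67×(79 − 26.1)
65772 c = 35779  ⇒  c ≈ 0.544 J/(g·°C)

c ≈ 0.544 J/(g·°C)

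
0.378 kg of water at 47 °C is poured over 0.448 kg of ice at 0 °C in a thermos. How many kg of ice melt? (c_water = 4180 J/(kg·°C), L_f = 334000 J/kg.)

m_melted ≈ 0.222 kg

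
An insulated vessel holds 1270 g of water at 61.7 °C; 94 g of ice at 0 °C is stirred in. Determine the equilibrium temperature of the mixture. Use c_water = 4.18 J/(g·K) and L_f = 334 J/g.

Heat gained plus heat lost sum to zero:
fusion: m_ice L_f = 94·334 = 31396
  warm the meltwater: 392.92 T
  water: 5308.6(T − 61.7)
5701.5 T = 327541 − 31396 = 296145
T ≈ 51.94 °C. Since T > 0 °C, the all-ice-melts assumption holds.

T_f ≈ 51.9 °C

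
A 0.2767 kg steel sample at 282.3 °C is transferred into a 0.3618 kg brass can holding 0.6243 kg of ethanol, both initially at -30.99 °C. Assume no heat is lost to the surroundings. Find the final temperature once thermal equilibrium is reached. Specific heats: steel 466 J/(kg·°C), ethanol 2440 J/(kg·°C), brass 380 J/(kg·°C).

Net heat exchanged in the isolated system is zero:
0.2767×466×(T − 282.3) + 0.6243×2440×(T − (-30.99)) + 0.3618×380×(T − (-30.99)) = 0
1789.7 T = -15067
T = -15067 / 1789.7 = -8.42 °C

T_f ≈ -8.4 °C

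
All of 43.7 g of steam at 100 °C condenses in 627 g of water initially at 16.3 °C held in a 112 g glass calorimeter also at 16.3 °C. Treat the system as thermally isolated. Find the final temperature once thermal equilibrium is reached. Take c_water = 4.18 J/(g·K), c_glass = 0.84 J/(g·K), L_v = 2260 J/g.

Sum of m c ΔT and latent-heat terms is zero:
condense steam: −43.7×2260 = −98762
  condensate cools 100→T: 43.7×4.18×(T − 100) = 182.67(T − 100)
  original water: 2620.9(T − 16.3)
  cup: 94.08(T − 16.3)
2897.6 T = 98762 + 18267 + 44254 = 161282
T ≈ 55.66 °C — below 100 °C, confirming all the steam condensed.

T_f ≈ 55.7 °C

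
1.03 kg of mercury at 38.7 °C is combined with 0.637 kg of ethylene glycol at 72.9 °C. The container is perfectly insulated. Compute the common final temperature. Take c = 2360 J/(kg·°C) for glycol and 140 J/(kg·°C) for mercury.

T_f ≈ 69.9 °C

Taking heat into each body as positive, Σ m c ΔT = 0:
0.637*2360*(T − 72.9) + 1.03*140*(T − 38.7) = 0
1503.3(T − 72.9) + 144.2(T − 38.7) = 0
(1503.3 + 144.2) T = 1503.3*72.9 + 144.2*38.7
T ≈ 69.91 °C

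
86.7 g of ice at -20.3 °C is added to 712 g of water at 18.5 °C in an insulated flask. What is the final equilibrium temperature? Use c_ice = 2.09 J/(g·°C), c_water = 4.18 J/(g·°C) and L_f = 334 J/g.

T_f ≈ 6.7 °C

Energy balance with sensible and latent terms:
warm ice to 0 °C: 86.7×2.09×(0 − (-20.3)) = 3678.4; melt ice: 86.7×334 = 28958; warm the meltwater: 362.41 T; water: 2976.2(T − 18.5)
3338.6 T = 55059 − 32636 = 22423
T ≈ 6.72 °C — above 0 °C, consistent with complete melting.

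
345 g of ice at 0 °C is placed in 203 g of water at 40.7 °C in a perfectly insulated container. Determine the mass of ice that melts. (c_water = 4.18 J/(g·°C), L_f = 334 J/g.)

m_melted ≈ 103 g

Cooling the water to 0 °C releases 203×4.18×40.7 = 34536 J.
Melting all 345 g of ice would need 345×334 = 115230 J.
Since 34536 < 115230 J, not all the ice melts; equilibrium is at 0 °C.
m_melted×334 = 34536  ⇒  m_melted ≈ 103.4 g.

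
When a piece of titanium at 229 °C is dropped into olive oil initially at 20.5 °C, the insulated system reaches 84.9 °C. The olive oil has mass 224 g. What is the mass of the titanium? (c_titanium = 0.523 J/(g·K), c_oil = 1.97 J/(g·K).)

Conservation of energy gives ΣQ = 0:
m·0.523·(84.9 − 229) + 224·1.97·(84.9 − 20.5) = 0
-75.36 m = -28418
m = -28418/-75.36 ≈ 377.1 g

m ≈ 377 g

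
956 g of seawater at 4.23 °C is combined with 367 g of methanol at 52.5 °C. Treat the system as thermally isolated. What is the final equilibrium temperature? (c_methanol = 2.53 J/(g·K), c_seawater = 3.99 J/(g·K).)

T_f = Σ m_i c_i T_i / Σ m_i c_i:
T_f = (928.51×52.5 + 3814.4×4.23) / (928.51 + 3814.4)
    = 64882 / 4742.9 ≈ 13.68 °C

T_f ≈ 13.7 °C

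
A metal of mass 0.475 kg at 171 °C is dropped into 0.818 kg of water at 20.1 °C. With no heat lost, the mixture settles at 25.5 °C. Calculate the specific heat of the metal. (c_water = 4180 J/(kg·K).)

Net heat exchanged in the isolated system is zero:
0.475×c×(25.5 − 171) + 0.818×4180×(25.5 − 20.1) = 0
-69.11 c = -18464
c = -18464/-69.11 ≈ 267.2 J/(kg·K)

c ≈ 267 J/(kg·K)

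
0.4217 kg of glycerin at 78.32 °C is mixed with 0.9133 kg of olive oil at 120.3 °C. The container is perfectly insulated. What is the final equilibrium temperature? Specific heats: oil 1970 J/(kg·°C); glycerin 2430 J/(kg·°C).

T_f ≈ 105.1 °C

Energy conservation, ΣQ = 0:
0.9133*1970*(T − 120.3) + 0.4217*2430*(T − 78.32) = 0
(1799.2 + 1024.7) T = 1799.2*120.3 + 1024.7*78.32
T = 296701/2823.9 ≈ 105.07 °C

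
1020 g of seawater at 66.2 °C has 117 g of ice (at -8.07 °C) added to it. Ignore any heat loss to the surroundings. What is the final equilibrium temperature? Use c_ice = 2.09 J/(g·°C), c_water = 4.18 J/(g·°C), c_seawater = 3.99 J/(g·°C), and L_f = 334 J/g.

T_f ≈ 50.1 °C

Heat gained plus heat lost sum to zero:
warm ice to 0 °C: 117·2.09·(0 − (-8.07)) = 1973.4; fusion: m_ice L_f = 117·334 = 39078; meltwater 0→T: 117·4.18·T = 489.06 T; seawater cools: 1020·3.99·(T − 66.2) = 4069.8(T − 66.2)
4558.9 T = 269421 − 41051 = 228369
T ≈ 50.09 °C. Since T > 0 °C, the all-ice-melts assumption holds.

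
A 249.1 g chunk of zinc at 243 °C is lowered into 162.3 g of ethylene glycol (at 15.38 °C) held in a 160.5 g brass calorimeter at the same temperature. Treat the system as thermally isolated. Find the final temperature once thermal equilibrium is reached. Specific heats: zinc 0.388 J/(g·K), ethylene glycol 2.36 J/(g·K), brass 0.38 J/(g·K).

Let T be the final temperature. ΣQ_i = 0:
249.1*0.388*(T − 243) + 162.3*2.36*(T − 15.38) + 160.5*0.38*(T − 15.38) = 0
96.65(T − 243) + 383.03(T − 15.38) + 60.99(T − 15.38) = 0
(96.65 + 383.03 + 60.99) T = 96.65*243 + 383.03*15.38 + 60.99*15.38
T ≈ 56.07 °C

T_f ≈ 56.1 °C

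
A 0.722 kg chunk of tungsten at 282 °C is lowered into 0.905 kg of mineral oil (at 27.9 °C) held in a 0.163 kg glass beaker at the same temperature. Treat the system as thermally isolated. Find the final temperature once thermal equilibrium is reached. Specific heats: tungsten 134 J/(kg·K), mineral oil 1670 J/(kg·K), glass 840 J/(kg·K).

Let T be the final temperature. ΣQ_i = 0:
0.722×134×(T − 282) + 0.905×1670×(T − 27.9) + 0.163×840×(T − 27.9) = 0
96.75(T − 282) + 1511.4(T − 27.9) + 136.92(T − 27.9) = 0
1745 T = 73270
T = 73270 / 1745 = 42 °C

T_f ≈ 42.0 °C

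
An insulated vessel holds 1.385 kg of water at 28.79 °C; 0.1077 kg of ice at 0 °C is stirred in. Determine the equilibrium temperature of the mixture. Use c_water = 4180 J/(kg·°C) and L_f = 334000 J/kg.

T_f ≈ 20.9 °C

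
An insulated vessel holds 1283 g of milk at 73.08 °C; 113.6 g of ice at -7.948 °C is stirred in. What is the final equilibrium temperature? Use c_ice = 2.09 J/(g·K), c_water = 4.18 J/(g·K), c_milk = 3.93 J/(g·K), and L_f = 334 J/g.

Heat gained plus heat lost sum to zero:
warm ice to 0 °C: 113.6×2.09×(0 − (-7.948)) = 1887
  fusion: m_ice L_f = 113.6×334 = 37942
  warm the meltwater: 474.85 T
  milk cools: 1283×3.93×(T − 73.08) = 5042.2(T − 73.08)
5517 T = 368483 − 39829 = 328654
T ≈ 59.57 °C — above 0 °C, consistent with complete melting.

T_f ≈ 59.6 °C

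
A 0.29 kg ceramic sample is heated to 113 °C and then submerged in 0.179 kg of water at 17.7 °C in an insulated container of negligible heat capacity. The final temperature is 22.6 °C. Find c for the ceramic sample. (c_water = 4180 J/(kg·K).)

c ≈ 140 J/(kg·K)

m_s c (T_s − T_f) = m_water c_water (T_f − T_0):
0.29×c×(113 − 22.6) = 0.179×4180×(22.6 − 17.7)
26.22 c = 3666.3  ⇒  c ≈ 139.8 J/(kg·K)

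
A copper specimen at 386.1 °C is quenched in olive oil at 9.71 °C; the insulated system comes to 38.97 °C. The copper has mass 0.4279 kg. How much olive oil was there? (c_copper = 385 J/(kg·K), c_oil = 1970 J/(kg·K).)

Heat lost by the copper = heat gained by the oil:
0.4279·385·(386.1 − 38.97) = m·1970·(38.97 − 9.71)
57642 m = 57187  ⇒  m ≈ 0.9921 kg

m ≈ 0.992 kg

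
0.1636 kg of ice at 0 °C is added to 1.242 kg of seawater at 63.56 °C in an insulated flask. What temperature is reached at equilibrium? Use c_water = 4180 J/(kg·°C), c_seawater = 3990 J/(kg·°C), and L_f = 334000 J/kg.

Conservation of energy gives ΣQ = 0:
melt ice: 0.1636·334000 = 54642
  warm the meltwater: 683.85 T
  seawater: 4955.6(T − 63.56)
5639.4 T = 314977 − 54642 = 260334
T ≈ 46.16 °C. Since T > 0 °C, the all-ice-melts assumption holds.

T_f ≈ 46.2 °C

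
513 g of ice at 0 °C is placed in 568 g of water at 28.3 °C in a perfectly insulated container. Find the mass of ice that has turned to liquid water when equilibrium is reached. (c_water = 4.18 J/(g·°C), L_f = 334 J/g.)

m_melted ≈ 201 g

Cooling the water to 0 °C releases 568×4.18×28.3 = 67191 J.
To melt every bit of ice: 513×334 = 171342 J.
That's not enough to melt it all — equilibrium is at 0 °C with ice remaining.
m_melt = 67191 / L_f = 201.2 g.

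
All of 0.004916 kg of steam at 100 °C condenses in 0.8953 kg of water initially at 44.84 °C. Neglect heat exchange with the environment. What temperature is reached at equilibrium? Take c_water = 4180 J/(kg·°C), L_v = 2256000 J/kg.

Heat gained plus heat lost sum to zero:
steam→water at 100 °C releases m L_v = 0.004916×2256000 = 11090
  condensate cools 100→T: 0.004916×4180×(T − 100) = 20.55(T − 100)
  water warms: 0.8953×4180×(T − 44.84) = 3742.4(T − 44.84)
3762.9 T = 11090 + 2054.9 + 167807 = 180953
T ≈ 48.09 °C (< 100 °C, so full condensation is consistent).

T_f ≈ 48.1 °C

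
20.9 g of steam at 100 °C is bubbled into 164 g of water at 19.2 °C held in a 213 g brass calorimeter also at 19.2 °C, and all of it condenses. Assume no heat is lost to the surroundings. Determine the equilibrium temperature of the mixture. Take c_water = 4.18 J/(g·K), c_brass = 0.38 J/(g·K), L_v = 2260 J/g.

Heat gained plus heat lost sum to zero:
steam→water at 100 °C releases m L_v = 20.9·2260 = 47234; condensate cools 100→T: 20.9·4.18·(T − 100) = 87.36(T − 100); water warms: 164·4.18·(T − 19.2) = 685.52(T − 19.2); brass cup: 213·0.38·(T − 19.2) = 80.94(T − 19.2)
853.82 T = 47234 + 8736.2 + 14716 = 70686
T ≈ 82.79 °C (< 100 °C, so full condensation is consistent).

T_f ≈ 82.8 °C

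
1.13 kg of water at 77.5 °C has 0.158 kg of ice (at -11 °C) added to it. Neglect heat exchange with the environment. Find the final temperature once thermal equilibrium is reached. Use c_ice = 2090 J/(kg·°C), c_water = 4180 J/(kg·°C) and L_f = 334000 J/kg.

T_f ≈ 57.5 °C

Heat gained plus heat lost sum to zero:
ice -11→0 °C: 0.158·2090·11 = 3632.4
  latent heat to melt: 0.158·334000 = 52772
  meltwater 0→T: 0.158·4180·T = 660.44 T
  water: 4723.4(T − 77.5)
5383.8 T = 366064 − 56404 = 309659
T ≈ 57.52 °C. Since T > 0 °C, the all-ice-melts assumption holds.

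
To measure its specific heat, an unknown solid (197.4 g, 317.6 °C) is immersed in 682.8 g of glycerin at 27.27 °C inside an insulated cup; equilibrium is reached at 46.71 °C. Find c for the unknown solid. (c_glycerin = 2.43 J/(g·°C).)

m_s c (T_s − T_f) = m_glycerin c_glycerin (T_f − T_0):
197.4×c×(317.6 − 46.71) = 682.8×2.43×(46.71 − 27.27)
53474 c = 32255  ⇒  c ≈ 0.6032 J/(g·°C)

c ≈ 0.603 J/(g·°C)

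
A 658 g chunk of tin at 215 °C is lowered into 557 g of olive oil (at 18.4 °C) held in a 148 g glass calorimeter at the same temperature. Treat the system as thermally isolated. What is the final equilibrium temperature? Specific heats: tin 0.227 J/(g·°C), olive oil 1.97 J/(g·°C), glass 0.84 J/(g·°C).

T_f = Σ m_i c_i T_i / Σ m_i c_i:
T_f = (149.37×215 + 1097.3×18.4 + 124.32×18.4) / (149.37 + 1097.3 + 124.32)
    = 54591 / 1371 ≈ 39.82 °C

T_f ≈ 39.8 °C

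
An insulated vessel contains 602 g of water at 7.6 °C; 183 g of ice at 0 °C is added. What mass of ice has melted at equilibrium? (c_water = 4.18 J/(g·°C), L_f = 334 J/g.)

m_melted ≈ 57.3 g

Heat available from the water dropping to 0 °C: 602·4.18·7.6 = 19124 J.
To melt every bit of ice: 183·334 = 61122 J.
Since 19124 < 61122 J, not all the ice melts; equilibrium is at 0 °C.
m_melt = 19124 / L_f = 57.26 g.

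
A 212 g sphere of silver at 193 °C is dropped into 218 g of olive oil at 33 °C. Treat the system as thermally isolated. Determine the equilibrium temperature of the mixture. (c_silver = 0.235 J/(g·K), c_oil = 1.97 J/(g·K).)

Heat lost by the silver equals heat gained by the oil:
212×0.235×(193 − T) = 218×1.97×(T − 33)
49.82(193 − T) = 429.46(T − 33)
479.28 T = 23787  ⇒  T ≈ 49.63 °C

T_f ≈ 49.6 °C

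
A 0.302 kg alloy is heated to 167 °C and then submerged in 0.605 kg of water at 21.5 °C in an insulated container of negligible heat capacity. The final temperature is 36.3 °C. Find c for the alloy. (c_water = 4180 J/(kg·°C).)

c ≈ 948 J/(kg·°C)

m_s c (T_s − T_f) = m_water c_water (T_f − T_0):
0.302×c×(167 − 36.3) = 0.605×4180×(36.3 − 21.5)
39.47 c = 37428  ⇒  c ≈ 948.2 J/(kg·°C)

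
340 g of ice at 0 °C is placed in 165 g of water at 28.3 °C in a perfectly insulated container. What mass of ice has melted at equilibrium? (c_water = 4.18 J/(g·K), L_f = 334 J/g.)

m_melted ≈ 58.4 g

Water can give up m c ΔT = 165·4.18·28.3 = 19519 J before reaching 0 °C.
Melting all 340 g of ice would need 340·334 = 113560 J.
19519 J < 113560 J, so only part of the ice melts and the system sits at 0 °C.
m_melted·334 = 19519  ⇒  m_melted ≈ 58.44 g.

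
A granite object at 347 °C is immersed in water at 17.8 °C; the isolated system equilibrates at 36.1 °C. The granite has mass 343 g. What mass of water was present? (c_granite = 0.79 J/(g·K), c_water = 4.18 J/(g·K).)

m ≈ 1100 g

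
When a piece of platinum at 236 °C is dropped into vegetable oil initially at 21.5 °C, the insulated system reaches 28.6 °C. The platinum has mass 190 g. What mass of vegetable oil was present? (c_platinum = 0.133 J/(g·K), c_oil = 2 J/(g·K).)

m ≈ 369 g

Taking heat into each body as positive, Σ m c ΔT = 0:
190·0.133·(28.6 − 236) + m·2·(28.6 − 21.5) = 0
14.2 m = 5241
m = 5241/14.2 ≈ 369.1 g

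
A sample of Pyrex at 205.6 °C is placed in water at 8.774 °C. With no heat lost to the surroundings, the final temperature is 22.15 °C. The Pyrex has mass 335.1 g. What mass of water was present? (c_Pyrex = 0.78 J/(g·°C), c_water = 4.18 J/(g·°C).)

Conservation of energy gives ΣQ = 0:
335.1×0.78×(22.15 − 205.6) + m×4.18×(22.15 − 8.774) = 0
55.91 m = 47950
m = 47950/55.91 ≈ 857.6 g

m ≈ 858 g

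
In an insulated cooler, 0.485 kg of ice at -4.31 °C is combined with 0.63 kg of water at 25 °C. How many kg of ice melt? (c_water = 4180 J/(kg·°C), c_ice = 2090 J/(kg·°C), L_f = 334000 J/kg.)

Heat available from the water dropping to 0 °C: 0.63×4180×25 = 65835 J.
Warming the ice to 0 °C takes 0.485×2090×4.31 = 4368.8 J, leaving 61466 J for melting.
Fully melting the ice requires m_ice L_f = 0.485×334000 = 161990 J.
61466 J < 161990 J, so only part of the ice melts and the system sits at 0 °C.
m_melted×334000 = 61466  ⇒  m_melted ≈ 0.184 kg.

m_melted ≈ 0.184 kg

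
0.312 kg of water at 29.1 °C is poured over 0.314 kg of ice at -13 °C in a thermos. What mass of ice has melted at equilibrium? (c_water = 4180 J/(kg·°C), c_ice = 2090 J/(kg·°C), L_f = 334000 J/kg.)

m_melted ≈ 0.0881 kg

Heat available from the water dropping to 0 °C: 0.312·4180·29.1 = 37951 J.
Warming the ice to 0 °C takes 0.314·2090·13 = 8531.4 J, leaving 29420 J for melting.
Melting all 0.314 kg of ice would need 0.314·334000 = 104876 J.
That's not enough to melt it all — equilibrium is at 0 °C with ice remaining.
Mass melted = 29420/334000 ≈ 0.08808 kg.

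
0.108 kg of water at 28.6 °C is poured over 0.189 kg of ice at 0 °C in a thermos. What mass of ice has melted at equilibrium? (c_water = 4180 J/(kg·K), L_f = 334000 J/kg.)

Heat available from the water dropping to 0 °C: 0.108×4180×28.6 = 12911 J.
Melting all 0.189 kg of ice would need 0.189×334000 = 63126 J.
That's not enough to melt it all — equilibrium is at 0 °C with ice remaining.
Mass melted = 12911/334000 ≈ 0.03866 kg.

m_melted ≈ 0.0387 kg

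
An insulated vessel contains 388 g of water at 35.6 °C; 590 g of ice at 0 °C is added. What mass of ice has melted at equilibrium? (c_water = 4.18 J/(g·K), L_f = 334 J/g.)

m_melted ≈ 173 g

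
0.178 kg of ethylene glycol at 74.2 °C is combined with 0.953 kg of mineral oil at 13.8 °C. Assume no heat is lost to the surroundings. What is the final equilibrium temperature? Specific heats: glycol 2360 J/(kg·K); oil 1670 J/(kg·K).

With ΣQ=0 the equilibrium temperature is the m·c-weighted mean:
T_f = (420.08*74.2 + 1591.5*13.8) / (420.08 + 1591.5)
    = 53133 / 2011.6 ≈ 26.41 °C

T_f ≈ 26.4 °C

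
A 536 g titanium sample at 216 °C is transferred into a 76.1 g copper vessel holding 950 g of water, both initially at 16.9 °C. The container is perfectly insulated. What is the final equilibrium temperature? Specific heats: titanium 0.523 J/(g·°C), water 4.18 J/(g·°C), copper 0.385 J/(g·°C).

T_f ≈ 29.9 °C

Let T be the final temperature. ΣQ_i = 0:
536*0.523*(T − 216) + 950*4.18*(T − 16.9) + 76.1*0.385*(T − 16.9) = 0
(280.33 + 3971 + 29.3) T = 280.33*216 + 3971*16.9 + 29.3*16.9
T ≈ 29.94 °C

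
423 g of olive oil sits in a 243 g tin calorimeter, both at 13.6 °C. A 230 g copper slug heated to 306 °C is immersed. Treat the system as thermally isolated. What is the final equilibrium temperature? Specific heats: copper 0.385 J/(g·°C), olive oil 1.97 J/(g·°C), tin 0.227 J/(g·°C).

T_f ≈ 40.1 °C

Let T be the final temperature. ΣQ_i = 0:
230·0.385·(T − 306) + 423·1.97·(T − 13.6) + 243·0.227·(T − 13.6) = 0
88.55(T − 306) + 833.31(T − 13.6) + 55.16(T − 13.6) = 0
(88.55 + 833.31 + 55.16) T = 88.55·306 + 833.31·13.6 + 55.16·13.6
T = 39180 / 977.02 = 40.1 °C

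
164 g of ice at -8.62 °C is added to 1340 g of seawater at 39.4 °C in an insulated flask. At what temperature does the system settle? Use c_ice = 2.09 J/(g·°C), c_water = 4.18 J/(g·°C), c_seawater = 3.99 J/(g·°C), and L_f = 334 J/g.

Sum of m c ΔT and latent-heat terms is zero:
ice -8.62→0 °C: 164·2.09·8.62 = 2954.6
  latent heat to melt: 164·334 = 54776
  warm the meltwater: 685.52 T
  seawater cools: 1340·3.99·(T − 39.4) = 5346.6(T − 39.4)
6032.1 T = 210656 − 57731 = 152925
T ≈ 25.35 °C — above 0 °C, consistent with complete melting.

T_f ≈ 25.4 °C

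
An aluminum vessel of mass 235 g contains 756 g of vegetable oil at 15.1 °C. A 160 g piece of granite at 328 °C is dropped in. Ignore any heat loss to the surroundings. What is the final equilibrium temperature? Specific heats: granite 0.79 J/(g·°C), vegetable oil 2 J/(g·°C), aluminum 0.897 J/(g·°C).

Energy conservation, ΣQ = 0:
160*0.79*(T − 328) + 756*2*(T − 15.1) + 235*0.897*(T − 15.1) = 0
126.4(T − 328) + 1512(T − 15.1) + 210.8(T − 15.1) = 0
(126.4 + 1512 + 210.8) T = 126.4*328 + 1512*15.1 + 210.8*15.1
T ≈ 36.49 °C

T_f ≈ 36.5 °C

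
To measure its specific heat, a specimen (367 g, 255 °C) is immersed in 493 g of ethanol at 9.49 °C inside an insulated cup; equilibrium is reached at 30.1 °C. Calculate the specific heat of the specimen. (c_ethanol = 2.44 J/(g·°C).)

m_s c (T_s − T_f) = m_ethanol c_ethanol (T_f − T_0):
367·c·(255 − 30.1) = 493·2.44·(30.1 − 9.49)
82538 c = 24792  ⇒  c ≈ 0.3004 J/(g·°C)

c ≈ 0.3 J/(g·°C)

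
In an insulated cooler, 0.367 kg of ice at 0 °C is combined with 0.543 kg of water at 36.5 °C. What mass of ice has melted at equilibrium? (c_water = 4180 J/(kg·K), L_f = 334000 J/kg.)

Heat available from the water dropping to 0 °C: 0.543·4180·36.5 = 82846 J.
Fully melting the ice requires m_ice L_f = 0.367·334000 = 122578 J.
That's not enough to melt it all — equilibrium is at 0 °C with ice remaining.
m_melted·334000 = 82846  ⇒  m_melted ≈ 0.248 kg.

m_melted ≈ 0.248 kg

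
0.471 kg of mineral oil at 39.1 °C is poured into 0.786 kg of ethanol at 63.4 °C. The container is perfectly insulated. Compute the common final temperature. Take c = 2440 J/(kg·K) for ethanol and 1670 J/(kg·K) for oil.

Set heat shed by the hot body equal to heat absorbed by the cold body:
0.786*2440*(63.4 − T) = 0.471*1670*(T − 39.1)
1917.8(63.4 − T) = 786.57(T − 39.1)
2704.4 T = 152346  ⇒  T ≈ 56.33 °C

T_f ≈ 56.3 °C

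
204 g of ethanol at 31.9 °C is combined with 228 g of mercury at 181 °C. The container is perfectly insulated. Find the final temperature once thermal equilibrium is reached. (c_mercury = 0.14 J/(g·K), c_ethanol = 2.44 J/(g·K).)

T_f ≈ 40.9 °C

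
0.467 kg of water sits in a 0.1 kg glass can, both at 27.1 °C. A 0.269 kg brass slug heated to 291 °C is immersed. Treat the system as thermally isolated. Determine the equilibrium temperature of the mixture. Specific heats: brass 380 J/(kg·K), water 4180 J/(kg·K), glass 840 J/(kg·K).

Net heat exchanged in the isolated system is zero:
0.269·380·(T − 291) + 0.467·4180·(T − 27.1) + 0.1·840·(T − 27.1) = 0
(102.22 + 1952.1 + 84) T = 102.22·291 + 1952.1·27.1 + 84·27.1
T = 84923 / 2138.3 = 39.7 °C

T_f ≈ 39.7 °C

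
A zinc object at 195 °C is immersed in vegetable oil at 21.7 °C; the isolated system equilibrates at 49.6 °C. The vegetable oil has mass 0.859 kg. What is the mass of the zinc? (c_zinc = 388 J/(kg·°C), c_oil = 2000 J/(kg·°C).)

Taking heat into each body as positive, Σ m c ΔT = 0:
m·388·(49.6 − 195) + 0.859·2000·(49.6 − 21.7) = 0
-56415 m = -47932
m = -47932/-56415 ≈ 0.8496 kg

m ≈ 0.85 kg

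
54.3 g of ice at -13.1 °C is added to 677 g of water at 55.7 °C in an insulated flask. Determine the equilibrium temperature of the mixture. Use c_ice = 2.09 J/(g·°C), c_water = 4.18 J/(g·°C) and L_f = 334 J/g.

Energy balance with sensible and latent terms:
warm ice to 0 °C: 54.3·2.09·(0 − (-13.1)) = 1486.7
  latent heat to melt: 54.3·334 = 18136
  meltwater 0→T: 54.3·4.18·T = 226.97 T
  water cools: 677·4.18·(T − 55.7) = 2829.9(T − 55.7)
3056.8 T = 157623 − 19623 = 138000
T ≈ 45.14 °C — above 0 °C, consistent with complete melting.

T_f ≈ 45.1 °C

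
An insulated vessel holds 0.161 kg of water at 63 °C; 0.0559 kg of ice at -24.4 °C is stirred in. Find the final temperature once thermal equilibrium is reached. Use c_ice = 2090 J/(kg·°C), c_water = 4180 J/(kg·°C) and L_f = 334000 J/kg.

T_f ≈ 23.0 °C

Energy balance with sensible and latent terms:
warm ice to 0 °C: 0.0559·2090·(0 − (-24.4)) = 2850.7
  melt ice: 0.0559·334000 = 18671
  warm the meltwater: 233.66 T
  water: 672.98(T − 63)
906.64 T = 42398 − 21521 = 20876
T ≈ 23.03 °C — above 0 °C, consistent with complete melting.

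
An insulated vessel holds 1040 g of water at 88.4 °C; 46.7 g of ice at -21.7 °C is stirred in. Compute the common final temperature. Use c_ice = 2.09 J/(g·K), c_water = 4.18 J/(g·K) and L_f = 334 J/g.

T_f ≈ 80.7 °C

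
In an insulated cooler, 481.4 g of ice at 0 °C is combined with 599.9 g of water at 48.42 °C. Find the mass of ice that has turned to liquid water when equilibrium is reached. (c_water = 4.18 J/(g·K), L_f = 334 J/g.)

m_melted ≈ 364 g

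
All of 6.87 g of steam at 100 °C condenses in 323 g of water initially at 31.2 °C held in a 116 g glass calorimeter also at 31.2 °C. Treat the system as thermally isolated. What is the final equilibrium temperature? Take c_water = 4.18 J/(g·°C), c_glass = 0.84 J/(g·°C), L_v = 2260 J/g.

Taking heat into each body as positive, Σ m c ΔT = 0:
condense steam: −6.87·2260 = −15526
  condensed water 100 °C→T: 28.72(T − 100)
  original water: 1350.1(T − 31.2)
  glass cup: 116·0.84·(T − 31.2) = 97.44(T − 31.2)
1476.3 T = 15526 + 2871.7 + 45164 = 63562
T ≈ 43.06 °C (< 100 °C, so full condensation is consistent).

T_f ≈ 43.1 °C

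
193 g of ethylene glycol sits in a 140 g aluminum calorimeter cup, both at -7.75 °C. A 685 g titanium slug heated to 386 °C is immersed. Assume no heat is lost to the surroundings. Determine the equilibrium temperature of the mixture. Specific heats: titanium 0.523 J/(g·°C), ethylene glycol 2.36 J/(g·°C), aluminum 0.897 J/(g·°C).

Conservation of energy gives ΣQ = 0:
685×0.523×(T − 386) + 193×2.36×(T − (-7.75)) + 140×0.897×(T − (-7.75)) = 0
358.25(T − 386) + 455.48(T − (-7.75)) + 125.58(T − (-7.75)) = 0
(358.25 + 455.48 + 125.58) T = 358.25×386 + 455.48×(-7.75) + 125.58×(-7.75)
T = 133783/939.31 ≈ 142.43 °C

T_f ≈ 142.4 °C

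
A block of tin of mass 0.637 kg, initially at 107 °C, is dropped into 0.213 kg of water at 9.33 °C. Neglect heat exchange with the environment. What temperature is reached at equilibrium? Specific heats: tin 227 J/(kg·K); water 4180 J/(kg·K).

T_f ≈ 23.0 °C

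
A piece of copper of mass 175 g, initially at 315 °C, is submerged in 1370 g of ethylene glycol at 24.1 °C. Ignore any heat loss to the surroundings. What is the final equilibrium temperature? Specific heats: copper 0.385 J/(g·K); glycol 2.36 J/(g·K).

|Q_copper| = |Q_glycol|:
175*0.385*(315 − T) = 1370*2.36*(T − 24.1)
67.38(315 − T) = 3233.2(T − 24.1)
3300.6 T = 99143  ⇒  T ≈ 30.04 °C

T_f ≈ 30.0 °C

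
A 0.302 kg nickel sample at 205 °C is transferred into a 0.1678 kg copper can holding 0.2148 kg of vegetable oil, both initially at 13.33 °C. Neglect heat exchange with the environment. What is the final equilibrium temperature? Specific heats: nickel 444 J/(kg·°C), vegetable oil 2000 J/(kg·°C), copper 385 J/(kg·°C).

Let T be the final temperature. ΣQ_i = 0:
0.302·444·(T − 205) + 0.2148·2000·(T − 13.33) + 0.1678·385·(T − 13.33) = 0
134.09(T − 205) + 429.6(T − 13.33) + 64.6(T − 13.33) = 0
(134.09 + 429.6 + 64.6) T = 134.09·205 + 429.6·13.33 + 64.6·13.33
T ≈ 54.24 °C

T_f ≈ 54.2 °C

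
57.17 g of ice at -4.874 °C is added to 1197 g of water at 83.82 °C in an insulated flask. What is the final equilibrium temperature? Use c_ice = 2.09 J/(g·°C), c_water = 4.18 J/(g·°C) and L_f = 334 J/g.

T_f ≈ 76.2 °C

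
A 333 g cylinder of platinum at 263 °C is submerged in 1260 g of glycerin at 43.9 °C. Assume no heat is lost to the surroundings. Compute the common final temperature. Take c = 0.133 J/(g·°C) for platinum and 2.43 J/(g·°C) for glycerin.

T_f ≈ 47.0 °C

Energy conservation, ΣQ = 0:
333·0.133·(T − 263) + 1260·2.43·(T − 43.9) = 0
3106.1 T = 146061
T ≈ 47.02 °C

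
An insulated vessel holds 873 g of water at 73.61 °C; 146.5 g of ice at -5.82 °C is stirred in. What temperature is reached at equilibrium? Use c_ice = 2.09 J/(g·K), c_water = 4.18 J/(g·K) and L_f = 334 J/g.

T_f ≈ 51.1 °C

Energy balance with sensible and latent terms:
warm ice to 0 °C: 146.5×2.09×(0 − (-5.82)) = 1782
  melt ice: 146.5×334 = 48931
  warm the meltwater: 612.37 T
  water: 3649.1(T − 73.61)
4261.5 T = 268613 − 50713 = 217900
T ≈ 51.13 °C — above 0 °C, consistent with complete melting.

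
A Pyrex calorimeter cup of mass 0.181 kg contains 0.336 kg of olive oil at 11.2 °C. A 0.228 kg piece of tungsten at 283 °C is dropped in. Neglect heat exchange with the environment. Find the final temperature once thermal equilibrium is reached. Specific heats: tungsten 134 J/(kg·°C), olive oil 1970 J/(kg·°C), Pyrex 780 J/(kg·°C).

T_f ≈ 21.2 °C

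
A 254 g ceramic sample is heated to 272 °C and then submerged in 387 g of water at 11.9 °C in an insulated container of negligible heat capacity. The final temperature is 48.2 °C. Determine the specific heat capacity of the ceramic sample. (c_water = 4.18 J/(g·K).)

m_s c (T_s − T_f) = m_water c_water (T_f − T_0):
254·c·(272 − 48.2) = 387·4.18·(48.2 − 11.9)
56845 c = 58721  ⇒  c ≈ 1.033 J/(g·K)

c ≈ 1.03 J/(g·K)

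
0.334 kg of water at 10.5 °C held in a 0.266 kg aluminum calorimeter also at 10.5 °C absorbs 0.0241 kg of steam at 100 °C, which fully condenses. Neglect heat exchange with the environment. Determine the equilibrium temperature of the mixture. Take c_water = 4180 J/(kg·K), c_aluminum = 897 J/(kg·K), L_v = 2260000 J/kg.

Net heat exchanged in the isolated system is zero:
steam→water at 100 °C releases m L_v = 0.0241×2260000 = 54466
  condensed water 100 °C→T: 100.74(T − 100)
  original water: 1396.1(T − 10.5)
  aluminum cup: 0.266×897×(T − 10.5) = 238.6(T − 10.5)
1735.5 T = 54466 + 10074 + 17165 = 81704
T ≈ 47.08 °C, under the boiling point, so the assumption holds.

T_f ≈ 47.1 °C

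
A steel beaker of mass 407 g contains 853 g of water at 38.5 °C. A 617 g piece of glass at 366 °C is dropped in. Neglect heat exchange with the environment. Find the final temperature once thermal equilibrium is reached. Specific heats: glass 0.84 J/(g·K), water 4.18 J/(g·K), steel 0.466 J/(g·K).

T_f ≈ 78.2 °C

Setting the total heat transfer to zero:
617·0.84·(T − 366) + 853·4.18·(T − 38.5) + 407·0.466·(T − 38.5) = 0
518.28(T − 366) + 3565.5(T − 38.5) + 189.66(T − 38.5) = 0
(518.28 + 3565.5 + 189.66) T = 518.28·366 + 3565.5·38.5 + 189.66·38.5
T = 334266/4273.5 ≈ 78.22 °C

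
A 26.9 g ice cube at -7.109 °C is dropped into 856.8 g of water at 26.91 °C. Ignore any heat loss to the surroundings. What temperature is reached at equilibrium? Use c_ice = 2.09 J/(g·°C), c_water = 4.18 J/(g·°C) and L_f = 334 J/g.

T_f ≈ 23.6 °C

Energy conservation, ΣQ = 0:
ice -7.109→0 °C: 26.9·2.09·7.109 = 399.68; latent heat to melt: 26.9·334 = 8984.6; warm the meltwater: 112.44 T; water: 3581.4(T − 26.91)
3693.9 T = 96376 − 9384.3 = 86992
T ≈ 23.55 °C. Since T > 0 °C, the all-ice-melts assumption holds.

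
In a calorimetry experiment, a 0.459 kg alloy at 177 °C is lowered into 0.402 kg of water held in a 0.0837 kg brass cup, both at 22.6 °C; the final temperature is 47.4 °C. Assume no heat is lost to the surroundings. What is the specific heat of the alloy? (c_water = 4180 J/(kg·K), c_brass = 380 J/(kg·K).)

c ≈ 714 J/(kg·K)

Conservation of energy gives ΣQ = 0:
0.459·c·(47.4 − 177) + 0.402·4180·(47.4 − 22.6) + 0.0837·380·(47.4 − 22.6) = 0
-59.49 c = -42462
c = -42462/-59.49 ≈ 713.8 J/(kg·K)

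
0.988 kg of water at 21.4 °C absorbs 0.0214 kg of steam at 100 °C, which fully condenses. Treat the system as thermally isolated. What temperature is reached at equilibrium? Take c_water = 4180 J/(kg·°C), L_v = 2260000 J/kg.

Energy conservation, ΣQ = 0:
latent heat released on condensation: 0.0214×2260000 = 48364
  condensed water 100 °C→T: 89.45(T − 100)
  water warms: 0.988×4180×(T − 21.4) = 4129.8(T − 21.4)
4219.3 T = 48364 + 8945.2 + 88379 = 145688
T ≈ 34.53 °C (< 100 °C, so full condensation is consistent).

T_f ≈ 34.5 °C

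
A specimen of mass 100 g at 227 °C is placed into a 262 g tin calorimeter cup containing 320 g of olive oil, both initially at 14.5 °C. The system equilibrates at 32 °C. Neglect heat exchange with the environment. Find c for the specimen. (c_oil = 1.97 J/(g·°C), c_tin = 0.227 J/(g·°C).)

Conservation of energy gives ΣQ = 0:
100×c×(32 − 227) + 320×1.97×(32 − 14.5) + 262×0.227×(32 − 14.5) = 0
-19500 c = -12073
c = -12073/-19500 ≈ 0.6191 J/(g·°C)

c ≈ 0.619 J/(g·°C)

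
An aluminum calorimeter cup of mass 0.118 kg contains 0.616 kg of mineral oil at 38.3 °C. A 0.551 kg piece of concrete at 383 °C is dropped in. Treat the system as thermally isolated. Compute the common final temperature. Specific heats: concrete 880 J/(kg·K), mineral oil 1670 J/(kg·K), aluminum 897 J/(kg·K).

Conservation of energy gives ΣQ = 0:
0.551*880*(T − 383) + 0.616*1670*(T − 38.3) + 0.118*897*(T − 38.3) = 0
1619.4 T = 229163
T = 229163/1619.4 ≈ 141.51 °C

T_f ≈ 141.5 °C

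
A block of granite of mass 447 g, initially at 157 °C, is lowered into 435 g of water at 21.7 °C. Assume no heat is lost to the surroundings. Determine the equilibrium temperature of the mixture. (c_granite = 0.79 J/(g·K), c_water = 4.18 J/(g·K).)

Conservation of energy gives ΣQ = 0:
447·0.79·(T − 157) + 435·4.18·(T − 21.7) = 0
353.13(T − 157) + 1818.3(T − 21.7) = 0
(353.13 + 1818.3) T = 353.13·157 + 1818.3·21.7
T ≈ 43.70 °C

T_f ≈ 43.7 °C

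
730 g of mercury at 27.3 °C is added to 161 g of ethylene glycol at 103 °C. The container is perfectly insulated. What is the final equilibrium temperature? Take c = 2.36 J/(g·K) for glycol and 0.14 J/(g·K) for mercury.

T_f ≈ 87.0 °C

Energy conservation, ΣQ = 0:
161×2.36×(T − 103) + 730×0.14×(T − 27.3) = 0
379.96(T − 103) + 102.2(T − 27.3) = 0
482.16 T = 41926
T ≈ 86.95 °C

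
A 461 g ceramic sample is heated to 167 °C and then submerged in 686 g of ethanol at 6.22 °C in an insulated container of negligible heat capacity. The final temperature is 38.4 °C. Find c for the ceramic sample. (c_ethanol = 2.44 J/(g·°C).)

c ≈ 0.909 J/(g·°C)

m_s c (T_s − T_f) = m_ethanol c_ethanol (T_f − T_0):
461·c·(167 − 38.4) = 686·2.44·(38.4 − 6.22)
59285 c = 53864  ⇒  c ≈ 0.9086 J/(g·°C)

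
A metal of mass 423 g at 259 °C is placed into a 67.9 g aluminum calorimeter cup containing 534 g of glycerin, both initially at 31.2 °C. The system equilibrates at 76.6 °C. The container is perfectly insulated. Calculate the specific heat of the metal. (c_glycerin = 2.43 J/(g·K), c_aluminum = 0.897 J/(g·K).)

Energy conservation, ΣQ = 0:
423·c·(76.6 − 259) + 534·2.43·(76.6 − 31.2) + 67.9·0.897·(76.6 − 31.2) = 0
-77155 c = -61677
c = -61677/-77155 ≈ 0.7994 J/(g·K)

c ≈ 0.799 J/(g·K)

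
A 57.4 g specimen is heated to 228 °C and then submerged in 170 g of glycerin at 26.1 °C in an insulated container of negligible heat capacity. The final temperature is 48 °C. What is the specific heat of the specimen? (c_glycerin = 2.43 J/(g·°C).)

c ≈ 0.876 J/(g·°C)

Taking heat into each body as positive, Σ m c ΔT = 0:
57.4·c·(48 − 228) + 170·2.43·(48 − 26.1) = 0
-10332 c = -9046.9
c = -9046.9/-10332 ≈ 0.8756 J/(g·°C)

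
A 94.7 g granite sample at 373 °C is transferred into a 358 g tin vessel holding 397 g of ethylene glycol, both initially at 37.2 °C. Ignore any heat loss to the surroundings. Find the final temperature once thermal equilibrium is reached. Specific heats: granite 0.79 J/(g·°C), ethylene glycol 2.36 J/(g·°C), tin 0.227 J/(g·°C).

T_f ≈ 60.2 °C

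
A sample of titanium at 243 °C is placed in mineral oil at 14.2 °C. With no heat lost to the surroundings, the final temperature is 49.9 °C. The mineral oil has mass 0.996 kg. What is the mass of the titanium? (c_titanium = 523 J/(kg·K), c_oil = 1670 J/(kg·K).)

m ≈ 0.588 kg

Setting the total heat transfer to zero:
m×523×(49.9 − 243) + 0.996×1670×(49.9 − 14.2) = 0
-100991 m = -59381
m = -59381/-100991 ≈ 0.588 kg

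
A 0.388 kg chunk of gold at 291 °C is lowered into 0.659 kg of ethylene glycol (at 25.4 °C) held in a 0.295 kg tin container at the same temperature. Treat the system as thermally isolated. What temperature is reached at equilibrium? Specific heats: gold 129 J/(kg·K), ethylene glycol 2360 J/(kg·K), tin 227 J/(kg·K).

T_f ≈ 33.3 °C

Heat gained plus heat lost sum to zero:
0.388×129×(T − 291) + 0.659×2360×(T − 25.4) + 0.295×227×(T − 25.4) = 0
(50.05 + 1555.2 + 66.97) T = 50.05×291 + 1555.2×25.4 + 66.97×25.4
T = 55769/1672.3 ≈ 33.35 °C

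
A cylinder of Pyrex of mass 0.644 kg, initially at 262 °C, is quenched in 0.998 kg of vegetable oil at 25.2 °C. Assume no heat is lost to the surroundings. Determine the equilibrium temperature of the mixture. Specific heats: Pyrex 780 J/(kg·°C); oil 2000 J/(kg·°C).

T_f ≈ 72.8 °C

T_f = Σ m_i c_i T_i / Σ m_i c_i:
T_f = (502.32*262 + 1996*25.2) / (502.32 + 1996)
    = 181907 / 2498.3 ≈ 72.81 °C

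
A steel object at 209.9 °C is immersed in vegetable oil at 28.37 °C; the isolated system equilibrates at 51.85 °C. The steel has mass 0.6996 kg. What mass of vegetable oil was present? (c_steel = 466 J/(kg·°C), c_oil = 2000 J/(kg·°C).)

Heat lost by the steel = heat gained by the oil:
0.6996·466·(209.9 − 51.85) = m·2000·(51.85 − 28.37)
46960 m = 51526  ⇒  m ≈ 1.097 kg

m ≈ 1.1 kg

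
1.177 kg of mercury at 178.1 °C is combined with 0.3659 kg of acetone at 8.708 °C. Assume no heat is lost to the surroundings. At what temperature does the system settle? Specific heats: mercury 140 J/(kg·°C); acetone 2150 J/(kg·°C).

T_f ≈ 38.0 °C

Conservation of energy gives ΣQ = 0:
1.177·140·(T − 178.1) + 0.3659·2150·(T − 8.708) = 0
164.78(T − 178.1) + 786.69(T − 8.708) = 0
951.47 T = 36198
T ≈ 38.04 °C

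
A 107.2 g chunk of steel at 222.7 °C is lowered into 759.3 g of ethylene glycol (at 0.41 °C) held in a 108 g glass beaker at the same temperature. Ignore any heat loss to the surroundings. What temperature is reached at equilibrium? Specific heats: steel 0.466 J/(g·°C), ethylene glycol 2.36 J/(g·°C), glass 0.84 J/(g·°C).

T_f ≈ 6.2 °C

Conservation of energy gives ΣQ = 0:
107.2×0.466×(T − 222.7) + 759.3×2.36×(T − 0.41) + 108×0.84×(T − 0.41) = 0
(49.96 + 1791.9 + 90.72) T = 49.96×222.7 + 1791.9×0.41 + 90.72×0.41
T ≈ 6.16 °C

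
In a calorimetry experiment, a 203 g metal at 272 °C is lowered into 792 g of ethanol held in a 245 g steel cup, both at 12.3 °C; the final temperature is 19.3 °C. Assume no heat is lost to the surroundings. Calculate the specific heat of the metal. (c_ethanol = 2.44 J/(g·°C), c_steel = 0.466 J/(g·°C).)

Heat gained plus heat lost sum to zero:
203×c×(19.3 − 272) + 792×2.44×(19.3 − 12.3) + 245×0.466×(19.3 − 12.3) = 0
-51298 c = -14327
c = -14327/-51298 ≈ 0.2793 J/(g·°C)

c ≈ 0.279 J/(g·°C)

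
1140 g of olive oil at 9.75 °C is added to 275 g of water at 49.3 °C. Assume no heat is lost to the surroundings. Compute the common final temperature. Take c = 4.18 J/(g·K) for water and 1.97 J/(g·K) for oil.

Setting the total heat transfer to zero:
275*4.18*(T − 49.3) + 1140*1.97*(T − 9.75) = 0
1149.5(T − 49.3) + 2245.8(T − 9.75) = 0
3395.3 T = 78567
T ≈ 23.14 °C

T_f ≈ 23.1 °C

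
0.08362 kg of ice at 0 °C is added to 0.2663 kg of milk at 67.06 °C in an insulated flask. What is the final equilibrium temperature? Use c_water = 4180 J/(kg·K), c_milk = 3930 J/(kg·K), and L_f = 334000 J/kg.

T_f ≈ 30.3 °C

Net heat exchanged in the isolated system is zero:
latent heat to melt: 0.08362×334000 = 27929
  meltwater 0→T: 0.08362×4180×T = 349.53 T
  milk: 1046.6(T − 67.06)
1396.1 T = 70182 − 27929 = 42253
T ≈ 30.27 °C — above 0 °C, consistent with complete melting.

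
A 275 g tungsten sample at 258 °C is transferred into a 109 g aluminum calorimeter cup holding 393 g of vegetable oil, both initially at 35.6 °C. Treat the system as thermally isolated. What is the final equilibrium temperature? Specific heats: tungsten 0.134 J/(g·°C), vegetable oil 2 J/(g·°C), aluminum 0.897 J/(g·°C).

T_f ≈ 44.5 °C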